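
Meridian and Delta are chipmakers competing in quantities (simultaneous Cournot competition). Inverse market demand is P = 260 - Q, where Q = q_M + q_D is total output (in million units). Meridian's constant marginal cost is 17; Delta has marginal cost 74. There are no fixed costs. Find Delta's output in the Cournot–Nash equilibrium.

Meridian's profit: π_M = (260 - Q)q_M - (17q_M). Setting ∂π_M/∂q_M = 0: 243 - 2q_M - (q_D) = 0.
Delta's first-order condition: 186 - 2q_D - (q_M) = 0.
Best responses: q_M = (243 - q_D)/2, q_D = (186 - q_M)/2.
Solving the pair: q_M = 100, q_D = 43.

43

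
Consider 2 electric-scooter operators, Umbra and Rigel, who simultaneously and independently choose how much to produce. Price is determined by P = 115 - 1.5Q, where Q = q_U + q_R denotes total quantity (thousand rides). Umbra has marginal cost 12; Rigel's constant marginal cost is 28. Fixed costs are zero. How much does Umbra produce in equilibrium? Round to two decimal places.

26.44

Umbra's profit: π_U = (115 - 1.5Q)q_U - (12q_U). Setting ∂π_U/∂q_U = 0: 103 - 3q_U - (3/2)(q_R) = 0.
Rigel's profit: π_R = (115 - 1.5Q)q_R - (28q_R). Setting ∂π_R/∂q_R = 0: 87 - 3q_R - (3/2)(q_U) = 0.
Best responses: q_U = (103 - (3/2)q_R)/3, q_R = (87 - (3/2)q_U)/3.
Substituting one into the other gives q_U = 238/9 and q_R = 142/9.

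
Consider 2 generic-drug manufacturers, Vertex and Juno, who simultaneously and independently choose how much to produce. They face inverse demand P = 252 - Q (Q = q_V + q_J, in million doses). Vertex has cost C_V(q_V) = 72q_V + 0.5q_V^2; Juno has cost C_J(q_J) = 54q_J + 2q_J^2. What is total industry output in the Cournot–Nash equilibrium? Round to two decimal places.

Vertex's profit: π_V = (252 - Q)q_V - (72q_V + (1/2)q_V²). Setting ∂π_V/∂q_V = 0: 180 - 3q_V - (q_J) = 0.
Juno's first-order condition: 198 - 6q_J - (q_V) = 0.
So q_V = (180 - q_J)/3 and q_J = (198 - q_V)/6.
Solving the pair: q_V = 882/17, q_J = 414/17.
Total output Q = 882/17 + 414/17 = 1296/17.

76.24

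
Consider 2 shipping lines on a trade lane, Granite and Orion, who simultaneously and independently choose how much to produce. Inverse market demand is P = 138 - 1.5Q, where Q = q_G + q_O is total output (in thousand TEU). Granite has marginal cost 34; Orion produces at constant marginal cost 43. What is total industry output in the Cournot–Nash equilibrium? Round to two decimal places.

44.22

Granite's profit: π_G = (138 - 1.5Q)q_G - (34q_G). Setting ∂π_G/∂q_G = 0: 104 - 3q_G - (3/2)(q_O) = 0.
Orion's profit: π_O = (138 - 1.5Q)q_O - (43q_O). Setting ∂π_O/∂q_O = 0: 95 - 3q_O - (3/2)(q_G) = 0.
So q_G = (104 - (3/2)q_O)/3 and q_O = (95 - (3/2)q_G)/3.
Solving the pair: q_G = 226/9, q_O = 172/9.
Total output Q = 226/9 + 172/9 = 398/9.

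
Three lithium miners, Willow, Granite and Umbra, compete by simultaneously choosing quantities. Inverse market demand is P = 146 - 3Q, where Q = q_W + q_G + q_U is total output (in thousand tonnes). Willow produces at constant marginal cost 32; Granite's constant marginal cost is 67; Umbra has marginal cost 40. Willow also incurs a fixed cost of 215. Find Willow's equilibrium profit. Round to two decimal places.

Willow's profit: π_W = (146 - 3Q)q_W - (32q_W). Setting ∂π_W/∂q_W = 0: 114 - 6q_W - 3(q_G + q_U) = 0.
Granite's first-order condition: 79 - 6q_G - 3(q_W + q_U) = 0.
Umbra's first-order condition: 106 - 6q_U - 3(q_W + q_G) = 0.
Adding the 3 first-order conditions: 299 − 12Q = 0, so Q = 299/12.
Back-substituting: q_W = (114 − 299/4)/3 = 157/12, q_G = (79 − 299/4)/3 = 17/12, q_U = (106 − 299/4)/3 = 125/12.
Price P = 146 - 3·(299/12) = 285/4.
Willow's profit: (285/4 - 32)·(157/12) - 215 = 298.5208.

298.52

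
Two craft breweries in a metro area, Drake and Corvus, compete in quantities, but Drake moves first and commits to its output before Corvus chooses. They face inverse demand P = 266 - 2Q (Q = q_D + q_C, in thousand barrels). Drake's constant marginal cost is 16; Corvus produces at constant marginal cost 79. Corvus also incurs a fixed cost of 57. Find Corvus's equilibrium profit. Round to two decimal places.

The follower Corvus best-responds to any q_D: π_C = (266 - 2Q)q_C - 79q_C.
Follower FOC: 187 - 2q_D - 4q_C = 0, so q_C(q_D) = (187 - 2q_D)/4.
Drake substitutes q_C(q_D) into its own profit: π_D = q_D(266 - 2q_D - (187 - 2q_D)/2) - 16q_D = (345/2 - q_D)q_D - 16q_D.
Leader FOC: 313/2 - 2q_D = 0, so q_D = 313/4.
Then q_C = (187 - 2·(313/4))/4 = 61/8.
Price P = 266 - 2·(687/8) = 377/4.
Corvus's profit: (377/4 - 79)·(61/8) - 57 = 1897/32.

59.28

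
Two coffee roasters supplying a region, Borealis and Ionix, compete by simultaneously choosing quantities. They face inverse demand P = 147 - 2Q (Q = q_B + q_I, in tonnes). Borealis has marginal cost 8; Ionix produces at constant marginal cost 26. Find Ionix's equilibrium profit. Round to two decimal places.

589.39

Borealis's profit: π_B = (147 - 2Q)q_B - (8q_B). Setting ∂π_B/∂q_B = 0: 139 - 4q_B - 2(q_I) = 0.
Ionix's profit: π_I = (147 - 2Q)q_I - (26q_I). Setting ∂π_I/∂q_I = 0: 121 - 4q_I - 2(q_B) = 0.
Rearranging gives the reaction functions q_B = (139 - 2q_I)/4 and q_I = (121 - 2q_B)/4.
Solving the pair: q_B = 157/6, q_I = 103/6.
Price P = 147 - 2·(130/3) = 181/3.
Ionix's profit: (181/3 - 26)·(103/6) = 589.3889.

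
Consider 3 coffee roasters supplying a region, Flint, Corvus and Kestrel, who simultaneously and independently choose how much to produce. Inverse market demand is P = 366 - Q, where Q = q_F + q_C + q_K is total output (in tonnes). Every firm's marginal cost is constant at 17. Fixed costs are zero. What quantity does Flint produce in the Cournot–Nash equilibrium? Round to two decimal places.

A representative firm's profit is π_i = q_i(366 - Q) - 17q_i.
Setting ∂π_i/∂q_i = 0 with rivals' quantities fixed: 349 - 2q_i - Σ_{j≠i} q_j = 0.
With identical firms every q_j equals q_i, so Σ_{j≠i} q_j = 2q_i and 349 = 4q_i, giving q_i = 349/4.

87.25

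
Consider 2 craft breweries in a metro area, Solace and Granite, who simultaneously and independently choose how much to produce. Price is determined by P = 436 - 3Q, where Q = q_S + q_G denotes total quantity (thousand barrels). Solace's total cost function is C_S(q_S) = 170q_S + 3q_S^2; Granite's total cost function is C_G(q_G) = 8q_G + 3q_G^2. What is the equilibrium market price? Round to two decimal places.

297.20

Solace's profit: π_S = (436 - 3Q)q_S - (170q_S + 3q_S²). Setting ∂π_S/∂q_S = 0: 266 - 12q_S - 3(q_G) = 0.
Granite's first-order condition: 428 - 12q_G - 3(q_S) = 0.
Rearranging gives the reaction functions q_S = (266 - 3q_G)/12 and q_G = (428 - 3q_S)/12.
Substituting one into the other gives q_S = 212/15 and q_G = 482/15.
Total output Q = 694/15, so price P = 436 - 3·(694/15) = 1486/5.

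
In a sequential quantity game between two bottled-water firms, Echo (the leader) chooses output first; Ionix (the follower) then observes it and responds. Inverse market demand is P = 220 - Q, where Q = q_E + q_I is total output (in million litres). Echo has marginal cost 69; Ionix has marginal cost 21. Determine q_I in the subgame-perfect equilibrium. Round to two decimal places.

73.75

Solve by backward induction. Given q_E, the follower Ionix maximises π_I = (220 - q_E - q_I)q_I - 21q_I.
∂π_I/∂q_I = 199 - q_E - 2q_I = 0 gives the reaction function q_I = (199 - q_E)/2.
Echo substitutes q_I(q_E) into its own profit: π_E = q_E(220 - q_E - (199 - q_E)/2) - 69q_E = (241/2 - (1/2)q_E)q_E - 69q_E.
The leader's first-order condition 103/2 - q_E = 0 yields q_E = 103/2.
Then q_I = (199 - 103/2)/2 = 295/4.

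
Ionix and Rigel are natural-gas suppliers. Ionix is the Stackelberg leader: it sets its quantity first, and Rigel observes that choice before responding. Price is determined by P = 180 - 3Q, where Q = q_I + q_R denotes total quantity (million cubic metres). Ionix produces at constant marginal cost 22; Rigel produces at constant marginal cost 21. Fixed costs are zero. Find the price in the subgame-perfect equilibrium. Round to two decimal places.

61.25

The follower Rigel best-responds to any q_I: π_R = (180 - 3Q)q_R - 21q_R.
∂π_R/∂q_R = 159 - 3q_I - 6q_R = 0 gives the reaction function q_R = (159 - 3q_I)/6.
Ionix substitutes q_R(q_I) into its own profit: π_I = q_I(180 - 3q_I - (159 - 3q_I)/2) - 22q_I = (201/2 - (3/2)q_I)q_I - 22q_I.
Leader FOC: 157/2 - 3q_I = 0, so q_I = 157/6.
Then q_R = (159 - 3·(157/6))/6 = 161/12.
Total output Q = 475/12, so price P = 180 - 3·(475/12) = 245/4.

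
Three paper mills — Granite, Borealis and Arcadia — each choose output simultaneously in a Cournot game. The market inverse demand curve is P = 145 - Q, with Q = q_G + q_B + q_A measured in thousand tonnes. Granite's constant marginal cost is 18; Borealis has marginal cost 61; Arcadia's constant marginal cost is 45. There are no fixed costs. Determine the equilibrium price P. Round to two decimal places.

Granite's profit: π_G = (145 - Q)q_G - (18q_G). Setting ∂π_G/∂q_G = 0: 127 - 2q_G - (q_B + q_A) = 0.
Borealis's first-order condition: 84 - 2q_B - (q_G + q_A) = 0.
Arcadia's profit: π_A = (145 - Q)q_A - (45q_A). Setting ∂π_A/∂q_A = 0: 100 - 2q_A - (q_G + q_B) = 0.
Summing all 3 equations gives 311 − 4Q = 0, hence Q = 311/4.
Back-substituting: q_G = (127 − 311/4) = 197/4, q_B = (84 − 311/4) = 25/4, q_A = (100 − 311/4) = 89/4.
Total output Q = 311/4, so price P = 145 - 311/4 = 269/4.

67.25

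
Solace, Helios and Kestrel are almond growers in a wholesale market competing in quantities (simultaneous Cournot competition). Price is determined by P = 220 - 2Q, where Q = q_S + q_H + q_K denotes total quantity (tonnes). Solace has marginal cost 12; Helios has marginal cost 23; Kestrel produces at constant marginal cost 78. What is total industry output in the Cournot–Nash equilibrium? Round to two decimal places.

68.38

Solace's profit: π_S = (220 - 2Q)q_S - (12q_S). Setting ∂π_S/∂q_S = 0: 208 - 4q_S - 2(q_H + q_K) = 0.
Helios's first-order condition: 197 - 4q_H - 2(q_S + q_K) = 0.
Kestrel's profit: π_K = (220 - 2Q)q_K - (78q_K). Setting ∂π_K/∂q_K = 0: 142 - 4q_K - 2(q_S + q_H) = 0.
Adding the 3 first-order conditions: 547 − 8Q = 0, so Q = 547/8.
Back-substituting: q_S = (208 − 547/4)/2 = 285/8, q_H = (197 − 547/4)/2 = 241/8, q_K = (142 − 547/4)/2 = 21/8.
Total output Q = 285/8 + 241/8 + 21/8 = 547/8.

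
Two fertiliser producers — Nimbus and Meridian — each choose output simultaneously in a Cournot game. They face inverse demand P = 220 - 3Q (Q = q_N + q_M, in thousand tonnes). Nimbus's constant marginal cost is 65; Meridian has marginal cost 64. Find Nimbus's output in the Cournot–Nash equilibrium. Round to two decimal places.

17.11

Nimbus's profit: π_N = (220 - 3Q)q_N - (65q_N). Setting ∂π_N/∂q_N = 0: 155 - 6q_N - 3(q_M) = 0.
Meridian's profit: π_M = (220 - 3Q)q_M - (64q_M). Setting ∂π_M/∂q_M = 0: 156 - 6q_M - 3(q_N) = 0.
So q_N = (155 - 3q_M)/6 and q_M = (156 - 3q_N)/6.
Substituting one into the other gives q_N = 154/9 and q_M = 157/9.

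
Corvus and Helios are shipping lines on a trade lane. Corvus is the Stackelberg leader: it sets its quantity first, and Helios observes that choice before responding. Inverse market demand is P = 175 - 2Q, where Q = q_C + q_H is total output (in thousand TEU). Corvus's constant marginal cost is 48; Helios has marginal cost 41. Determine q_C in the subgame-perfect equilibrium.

30

Solve by backward induction. Given q_C, the follower Helios maximises π_H = (175 - 2q_C - 2q_H)q_H - 41q_H.
∂π_H/∂q_H = 134 - 2q_C - 4q_H = 0 gives the reaction function q_H = (134 - 2q_C)/4.
The leader anticipates this reaction. Substituting into P = 175 - 2Q gives P = 108 - q_C, so π_C = (108 - q_C)q_C - 48q_C.
Maximising: ∂π_C/∂q_C = 60 - 2q_C = 0, giving q_C = 30.
Then q_H = (134 - 2·30)/4 = 37/2.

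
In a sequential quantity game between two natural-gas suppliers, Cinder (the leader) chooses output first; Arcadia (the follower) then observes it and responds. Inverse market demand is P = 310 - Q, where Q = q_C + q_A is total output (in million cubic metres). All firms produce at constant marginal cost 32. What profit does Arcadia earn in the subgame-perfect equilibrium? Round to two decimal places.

The follower Arcadia best-responds to any q_C: π_A = (310 - Q)q_A - 32q_A.
∂π_A/∂q_A = 278 - q_C - 2q_A = 0 gives the reaction function q_A = (278 - q_C)/2.
The leader anticipates this reaction. Substituting into P = 310 - Q gives P = 171 - (1/2)q_C, so π_C = (171 - (1/2)q_C)q_C - 32q_C.
Leader FOC: 139 - q_C = 0, so q_C = 139.
Then q_A = (278 - 139)/2 = 139/2.
Price P = 310 - 417/2 = 203/2.
Arcadia's profit: (203/2 - 32)·(139/2) = 4830.2500.

4830.25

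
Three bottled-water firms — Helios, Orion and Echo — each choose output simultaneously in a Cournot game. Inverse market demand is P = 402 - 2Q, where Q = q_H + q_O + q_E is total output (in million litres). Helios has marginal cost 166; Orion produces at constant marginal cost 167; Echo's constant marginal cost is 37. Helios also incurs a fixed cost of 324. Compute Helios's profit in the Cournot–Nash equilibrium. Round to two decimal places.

40.50

Helios's profit: π_H = (402 - 2Q)q_H - (166q_H). Setting ∂π_H/∂q_H = 0: 236 - 4q_H - 2(q_O + q_E) = 0.
Orion's first-order condition: 235 - 4q_O - 2(q_H + q_E) = 0.
Echo's first-order condition: 365 - 4q_E - 2(q_H + q_O) = 0.
Adding the 3 conditions: 836 − 4Q − 4Q = 0, i.e. Q = 209/2.
Back-substituting: q_H = (236 − 209)/2 = 27/2, q_O = (235 − 209)/2 = 13, q_E = (365 − 209)/2 = 78.
Price P = 402 - 2·(209/2) = 193.
Helios's profit: (193 - 166)·(27/2) - 324 = 81/2.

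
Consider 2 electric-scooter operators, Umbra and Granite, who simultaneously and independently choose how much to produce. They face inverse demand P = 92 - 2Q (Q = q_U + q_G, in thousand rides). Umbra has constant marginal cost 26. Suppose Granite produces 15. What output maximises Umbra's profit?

9

With the rival's output fixed at 15, Umbra's profit is π_U = (92 - 2·15 - 2q_U)q_U - (26q_U) = (62 - 2q_U)q_U - (26q_U).
∂π_U/∂q_U = 36 - 4q_U = 0, so q_U = 9.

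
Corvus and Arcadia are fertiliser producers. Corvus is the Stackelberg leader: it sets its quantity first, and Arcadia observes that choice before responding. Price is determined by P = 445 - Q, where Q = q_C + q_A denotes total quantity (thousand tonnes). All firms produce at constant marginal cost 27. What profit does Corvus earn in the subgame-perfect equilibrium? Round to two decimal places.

21840.50

Solve by backward induction. Given q_C, the follower Arcadia maximises π_A = (445 - q_C - q_A)q_A - 27q_A.
∂π_A/∂q_A = 418 - q_C - 2q_A = 0 gives the reaction function q_A = (418 - q_C)/2.
The leader anticipates this reaction. Substituting into P = 445 - Q gives P = 236 - (1/2)q_C, so π_C = (236 - (1/2)q_C)q_C - 27q_C.
Leader FOC: 209 - q_C = 0, so q_C = 209.
Then q_A = (418 - 209)/2 = 209/2.
Price P = 445 - 627/2 = 263/2.
Corvus's profit: (263/2 - 27)·209 = 21840.5000.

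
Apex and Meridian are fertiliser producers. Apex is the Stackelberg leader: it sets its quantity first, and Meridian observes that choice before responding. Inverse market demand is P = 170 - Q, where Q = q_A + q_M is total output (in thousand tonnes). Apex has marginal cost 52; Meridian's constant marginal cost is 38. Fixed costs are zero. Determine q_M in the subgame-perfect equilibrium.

40

The follower Meridian best-responds to any q_A: π_M = (170 - Q)q_M - 38q_M.
Setting the follower's marginal profit to zero, 132 - q_A - 2q_M = 0, i.e. q_M = (132 - q_A)/2.
Apex substitutes q_M(q_A) into its own profit: π_A = q_A(170 - q_A - (132 - q_A)/2) - 52q_A = (104 - (1/2)q_A)q_A - 52q_A.
The leader's first-order condition 52 - q_A = 0 yields q_A = 52.
Then q_M = (132 - 52)/2 = 40.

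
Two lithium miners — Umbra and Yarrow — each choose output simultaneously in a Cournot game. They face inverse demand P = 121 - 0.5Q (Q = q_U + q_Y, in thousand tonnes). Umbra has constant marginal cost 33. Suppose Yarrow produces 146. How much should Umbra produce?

15

With the rival's output fixed at 146, Umbra's profit is π_U = (121 - (1/2)·146 - (1/2)q_U)q_U - (33q_U) = (48 - (1/2)q_U)q_U - (33q_U).
∂π_U/∂q_U = 15 - q_U = 0, so q_U = 15.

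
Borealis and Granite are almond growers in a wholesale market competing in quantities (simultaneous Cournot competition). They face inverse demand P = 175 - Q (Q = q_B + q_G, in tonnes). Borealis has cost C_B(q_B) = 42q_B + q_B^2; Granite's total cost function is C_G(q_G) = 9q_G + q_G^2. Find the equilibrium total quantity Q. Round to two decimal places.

Borealis's profit: π_B = (175 - Q)q_B - (42q_B + q_B²). Setting ∂π_B/∂q_B = 0: 133 - 4q_B - (q_G) = 0.
Granite's first-order condition: 166 - 4q_G - (q_B) = 0.
Rearranging gives the reaction functions q_B = (133 - q_G)/4 and q_G = (166 - q_B)/4.
Substituting one into the other gives q_B = 122/5 and q_G = 177/5.
Total output Q = 122/5 + 177/5 = 299/5.

59.80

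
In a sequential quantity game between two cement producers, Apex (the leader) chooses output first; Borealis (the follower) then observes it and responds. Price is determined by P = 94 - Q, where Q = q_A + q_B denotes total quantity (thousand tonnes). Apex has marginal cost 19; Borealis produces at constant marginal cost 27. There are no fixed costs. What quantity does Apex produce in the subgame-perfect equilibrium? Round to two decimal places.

41.50

The follower Borealis best-responds to any q_A: π_B = (94 - Q)q_B - 27q_B.
Follower FOC: 67 - q_A - 2q_B = 0, so q_B(q_A) = (67 - q_A)/2.
Apex substitutes q_B(q_A) into its own profit: π_A = q_A(94 - q_A - (67 - q_A)/2) - 19q_A = (121/2 - (1/2)q_A)q_A - 19q_A.
Leader FOC: 83/2 - q_A = 0, so q_A = 83/2.
Then q_B = (67 - 83/2)/2 = 51/4.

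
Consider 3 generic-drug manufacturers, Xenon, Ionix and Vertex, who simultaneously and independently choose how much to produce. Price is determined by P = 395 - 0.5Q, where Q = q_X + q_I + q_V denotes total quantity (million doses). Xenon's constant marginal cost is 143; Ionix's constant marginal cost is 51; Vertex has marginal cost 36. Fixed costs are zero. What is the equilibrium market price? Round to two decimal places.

Xenon's profit: π_X = (395 - 0.5Q)q_X - (143q_X). Setting ∂π_X/∂q_X = 0: 252 - q_X - (1/2)(q_I + q_V) = 0.
Ionix's profit: π_I = (395 - 0.5Q)q_I - (51q_I). Setting ∂π_I/∂q_I = 0: 344 - q_I - (1/2)(q_X + q_V) = 0.
Vertex's profit: π_V = (395 - 0.5Q)q_V - (36q_V). Setting ∂π_V/∂q_V = 0: 359 - q_V - (1/2)(q_X + q_I) = 0.
Adding the 3 conditions: 955 − Q − Q = 0, i.e. Q = 955/2.
Back-substituting: q_X = (252 − 955/4)/(1/2) = 53/2, q_I = (344 − 955/4)/(1/2) = 421/2, q_V = (359 − 955/4)/(1/2) = 481/2.
Total output Q = 955/2, so price P = 395 - (1/2)·(955/2) = 625/4.

156.25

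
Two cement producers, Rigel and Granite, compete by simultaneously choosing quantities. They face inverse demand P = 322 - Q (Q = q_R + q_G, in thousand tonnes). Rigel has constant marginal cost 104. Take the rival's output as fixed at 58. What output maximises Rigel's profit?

80

With the rival's output fixed at 58, Rigel's profit is π_R = (322 - 58 - q_R)q_R - (104q_R) = (264 - q_R)q_R - (104q_R).
∂π_R/∂q_R = 160 - 2q_R = 0, so q_R = 80.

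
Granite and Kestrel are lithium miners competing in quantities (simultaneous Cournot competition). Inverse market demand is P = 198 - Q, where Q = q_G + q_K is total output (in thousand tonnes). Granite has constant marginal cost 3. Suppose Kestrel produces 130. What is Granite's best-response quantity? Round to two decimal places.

With the rival's output fixed at 130, Granite's profit is π_G = (198 - 130 - q_G)q_G - (3q_G) = (68 - q_G)q_G - (3q_G).
∂π_G/∂q_G = 65 - 2q_G = 0, so q_G = 65/2.

32.50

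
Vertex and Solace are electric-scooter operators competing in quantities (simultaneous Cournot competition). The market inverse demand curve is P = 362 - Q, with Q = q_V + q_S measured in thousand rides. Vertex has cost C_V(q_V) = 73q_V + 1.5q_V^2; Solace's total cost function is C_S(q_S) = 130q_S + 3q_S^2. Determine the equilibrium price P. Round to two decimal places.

286.33

Vertex's profit: π_V = (362 - Q)q_V - (73q_V + (3/2)q_V²). Setting ∂π_V/∂q_V = 0: 289 - 5q_V - (q_S) = 0.
Solace's first-order condition: 232 - 8q_S - (q_V) = 0.
Best responses: q_V = (289 - q_S)/5, q_S = (232 - q_V)/8.
Solving the pair: q_V = 160/3, q_S = 67/3.
Total output Q = 227/3, so price P = 362 - 227/3 = 859/3.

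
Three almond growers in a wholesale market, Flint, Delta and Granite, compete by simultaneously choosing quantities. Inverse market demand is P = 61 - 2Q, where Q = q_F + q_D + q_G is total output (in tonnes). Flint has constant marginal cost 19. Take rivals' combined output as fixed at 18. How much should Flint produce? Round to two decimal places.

With rivals' combined output fixed at 18, Flint's profit is π_F = (61 - 2·18 - 2q_F)q_F - (19q_F) = (25 - 2q_F)q_F - (19q_F).
∂π_F/∂q_F = 6 - 4q_F = 0, so q_F = 3/2.

1.50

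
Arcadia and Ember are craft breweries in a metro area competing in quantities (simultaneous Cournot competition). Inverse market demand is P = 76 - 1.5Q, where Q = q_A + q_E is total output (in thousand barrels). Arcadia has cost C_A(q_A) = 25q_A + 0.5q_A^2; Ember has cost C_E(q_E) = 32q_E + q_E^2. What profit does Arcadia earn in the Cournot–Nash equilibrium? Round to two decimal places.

Arcadia's profit: π_A = (76 - 1.5Q)q_A - (25q_A + (1/2)q_A²). Setting ∂π_A/∂q_A = 0: 51 - 4q_A - (3/2)(q_E) = 0.
Ember's first-order condition: 44 - 5q_E - (3/2)(q_A) = 0.
So q_A = (51 - (3/2)q_E)/4 and q_E = (44 - (3/2)q_A)/5.
Solving the pair: q_A = 756/71, q_E = 398/71.
Price P = 76 - (3/2)·(1154/71) = 51.6197.
Arcadia's profit: 51.6197·(756/71) - 25·(756/71) - (1/2)(756/71)² = 226.7550.

226.76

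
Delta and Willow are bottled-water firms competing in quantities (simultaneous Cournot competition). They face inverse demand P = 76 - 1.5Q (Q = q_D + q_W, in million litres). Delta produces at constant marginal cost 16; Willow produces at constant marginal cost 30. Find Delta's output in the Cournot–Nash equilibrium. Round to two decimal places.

16.44

Delta's profit: π_D = (76 - 1.5Q)q_D - (16q_D). Setting ∂π_D/∂q_D = 0: 60 - 3q_D - (3/2)(q_W) = 0.
Willow's first-order condition: 46 - 3q_W - (3/2)(q_D) = 0.
Best responses: q_D = (60 - (3/2)q_W)/3, q_W = (46 - (3/2)q_D)/3.
Substituting one into the other gives q_D = 148/9 and q_W = 64/9.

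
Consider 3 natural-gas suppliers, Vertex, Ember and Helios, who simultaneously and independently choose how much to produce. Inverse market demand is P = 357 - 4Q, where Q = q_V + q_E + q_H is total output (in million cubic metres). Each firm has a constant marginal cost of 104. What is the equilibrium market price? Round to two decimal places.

167.25

Each firm earns π_i = (357 - 4Q)q_i - 104q_i.
Setting ∂π_i/∂q_i = 0 with rivals' quantities fixed: 253 - 8q_i - 4·Σ_{j≠i} q_j = 0.
By symmetry each firm produces the same amount; substituting Σ_{j≠i} q_j = 2q_i yields q_i = 253/16.
Total output Q = 759/16, so price P = 357 - 4·(759/16) = 669/4.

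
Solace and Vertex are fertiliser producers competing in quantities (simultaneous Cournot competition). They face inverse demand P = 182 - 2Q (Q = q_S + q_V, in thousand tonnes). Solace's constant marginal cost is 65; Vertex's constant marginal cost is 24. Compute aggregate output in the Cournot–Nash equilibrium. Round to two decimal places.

Solace's profit: π_S = (182 - 2Q)q_S - (65q_S). Setting ∂π_S/∂q_S = 0: 117 - 4q_S - 2(q_V) = 0.
Vertex's profit: π_V = (182 - 2Q)q_V - (24q_V). Setting ∂π_V/∂q_V = 0: 158 - 4q_V - 2(q_S) = 0.
Rearranging gives the reaction functions q_S = (117 - 2q_V)/4 and q_V = (158 - 2q_S)/4.
Substituting one into the other gives q_S = 38/3 and q_V = 199/6.
Total output Q = 38/3 + 199/6 = 275/6.

45.83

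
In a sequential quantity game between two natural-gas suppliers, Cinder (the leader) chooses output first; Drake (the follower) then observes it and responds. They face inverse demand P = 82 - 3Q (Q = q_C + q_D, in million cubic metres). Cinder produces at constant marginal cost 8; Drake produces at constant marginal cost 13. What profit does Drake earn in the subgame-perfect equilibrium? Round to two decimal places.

72.52

Solve by backward induction. Given q_C, the follower Drake maximises π_D = (82 - 3q_C - 3q_D)q_D - 13q_D.
Setting the follower's marginal profit to zero, 69 - 3q_C - 6q_D = 0, i.e. q_D = (69 - 3q_C)/6.
The leader anticipates this reaction. Substituting into P = 82 - 3Q gives P = 95/2 - (3/2)q_C, so π_C = (95/2 - (3/2)q_C)q_C - 8q_C.
The leader's first-order condition 79/2 - 3q_C = 0 yields q_C = 79/6.
Then q_D = (69 - 3·(79/6))/6 = 59/12.
Price P = 82 - 3·(217/12) = 111/4.
Drake's profit: (111/4 - 13)·(59/12) = 72.5208.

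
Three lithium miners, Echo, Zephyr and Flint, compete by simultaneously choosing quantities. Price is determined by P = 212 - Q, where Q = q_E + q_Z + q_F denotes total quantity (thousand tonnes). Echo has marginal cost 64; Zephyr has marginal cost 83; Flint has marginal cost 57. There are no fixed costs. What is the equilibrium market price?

Echo's profit: π_E = (212 - Q)q_E - (64q_E). Setting ∂π_E/∂q_E = 0: 148 - 2q_E - (q_Z + q_F) = 0.
Zephyr's first-order condition: 129 - 2q_Z - (q_E + q_F) = 0.
Flint's profit: π_F = (212 - Q)q_F - (57q_F). Setting ∂π_F/∂q_F = 0: 155 - 2q_F - (q_E + q_Z) = 0.
Adding the 3 first-order conditions: 432 − 4Q = 0, so Q = 108.
Back-substituting: q_E = (148 − 108) = 40, q_Z = (129 − 108) = 21, q_F = (155 − 108) = 47.
Total output Q = 108, so price P = 212 - 108 = 104.

104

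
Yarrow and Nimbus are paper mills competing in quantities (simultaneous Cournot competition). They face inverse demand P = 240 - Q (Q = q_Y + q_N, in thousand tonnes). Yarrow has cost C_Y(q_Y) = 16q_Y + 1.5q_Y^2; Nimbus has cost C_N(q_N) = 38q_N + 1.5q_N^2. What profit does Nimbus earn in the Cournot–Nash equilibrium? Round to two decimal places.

Yarrow's profit: π_Y = (240 - Q)q_Y - (16q_Y + (3/2)q_Y²). Setting ∂π_Y/∂q_Y = 0: 224 - 5q_Y - (q_N) = 0.
Nimbus's profit: π_N = (240 - Q)q_N - (38q_N + (3/2)q_N²). Setting ∂π_N/∂q_N = 0: 202 - 5q_N - (q_Y) = 0.
So q_Y = (224 - q_N)/5 and q_N = (202 - q_Y)/5.
Substituting one into the other gives q_Y = 153/4 and q_N = 131/4.
Price P = 240 - 71 = 169.
Nimbus's profit: 169·(131/4) - 38·(131/4) - (3/2)(131/4)² = 2681.4063.

2681.41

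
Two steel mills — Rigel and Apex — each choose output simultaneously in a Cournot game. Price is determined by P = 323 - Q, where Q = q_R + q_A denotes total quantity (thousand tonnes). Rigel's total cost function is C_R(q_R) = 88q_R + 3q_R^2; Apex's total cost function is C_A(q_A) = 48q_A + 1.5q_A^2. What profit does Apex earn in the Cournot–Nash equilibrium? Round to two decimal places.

6346.52

Rigel's profit: π_R = (323 - Q)q_R - (88q_R + 3q_R²). Setting ∂π_R/∂q_R = 0: 235 - 8q_R - (q_A) = 0.
Apex's first-order condition: 275 - 5q_A - (q_R) = 0.
So q_R = (235 - q_A)/8 and q_A = (275 - q_R)/5.
Substituting one into the other gives q_R = 300/13 and q_A = 655/13.
Price P = 323 - 955/13 = 249.5385.
Apex's profit: 249.5385·(655/13) - 48·(655/13) - (3/2)(655/13)² = 6346.5237.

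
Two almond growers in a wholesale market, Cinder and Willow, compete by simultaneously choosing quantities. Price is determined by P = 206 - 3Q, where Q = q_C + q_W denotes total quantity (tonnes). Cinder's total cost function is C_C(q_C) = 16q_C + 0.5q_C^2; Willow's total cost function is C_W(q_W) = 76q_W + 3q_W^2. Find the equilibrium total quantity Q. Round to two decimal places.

Cinder's profit: π_C = (206 - 3Q)q_C - (16q_C + (1/2)q_C²). Setting ∂π_C/∂q_C = 0: 190 - 7q_C - 3(q_W) = 0.
Willow's profit: π_W = (206 - 3Q)q_W - (76q_W + 3q_W²). Setting ∂π_W/∂q_W = 0: 130 - 12q_W - 3(q_C) = 0.
So q_C = (190 - 3q_W)/7 and q_W = (130 - 3q_C)/12.
Substituting one into the other gives q_C = 126/5 and q_W = 68/15.
Total output Q = 126/5 + 68/15 = 446/15.

29.73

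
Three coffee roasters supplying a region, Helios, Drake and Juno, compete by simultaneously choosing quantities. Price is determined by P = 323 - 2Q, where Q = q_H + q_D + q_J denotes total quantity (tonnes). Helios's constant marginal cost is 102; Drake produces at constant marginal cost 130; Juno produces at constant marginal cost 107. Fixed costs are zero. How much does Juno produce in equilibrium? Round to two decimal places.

Helios's profit: π_H = (323 - 2Q)q_H - (102q_H). Setting ∂π_H/∂q_H = 0: 221 - 4q_H - 2(q_D + q_J) = 0.
Drake's profit: π_D = (323 - 2Q)q_D - (130q_D). Setting ∂π_D/∂q_D = 0: 193 - 4q_D - 2(q_H + q_J) = 0.
Juno's profit: π_J = (323 - 2Q)q_J - (107q_J). Setting ∂π_J/∂q_J = 0: 216 - 4q_J - 2(q_H + q_D) = 0.
Adding the 3 first-order conditions: 630 − 8Q = 0, so Q = 315/4.
Back-substituting: q_H = (221 − 315/2)/2 = 127/4, q_D = (193 − 315/2)/2 = 71/4, q_J = (216 − 315/2)/2 = 117/4.

29.25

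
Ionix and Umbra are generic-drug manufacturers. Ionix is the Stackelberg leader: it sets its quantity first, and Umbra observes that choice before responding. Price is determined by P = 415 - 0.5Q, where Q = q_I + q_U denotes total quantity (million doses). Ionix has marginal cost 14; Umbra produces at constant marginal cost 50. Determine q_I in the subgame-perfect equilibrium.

437

The follower Umbra best-responds to any q_I: π_U = (415 - 0.5Q)q_U - 50q_U.
Follower FOC: 365 - (1/2)q_I - q_U = 0, so q_U(q_I) = (365 - (1/2)q_I).
The leader anticipates this reaction. Substituting into P = 415 - 0.5Q gives P = 465/2 - (1/4)q_I, so π_I = (465/2 - (1/4)q_I)q_I - 14q_I.
The leader's first-order condition 437/2 - (1/2)q_I = 0 yields q_I = 437.
Then q_U = (365 - (1/2)·437) = 293/2.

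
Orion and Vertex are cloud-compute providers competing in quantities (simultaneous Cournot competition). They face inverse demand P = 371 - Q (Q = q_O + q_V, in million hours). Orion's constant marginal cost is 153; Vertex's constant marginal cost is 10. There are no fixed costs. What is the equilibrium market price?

178

Orion's profit: π_O = (371 - Q)q_O - (153q_O). Setting ∂π_O/∂q_O = 0: 218 - 2q_O - (q_V) = 0.
Vertex's first-order condition: 361 - 2q_V - (q_O) = 0.
Rearranging gives the reaction functions q_O = (218 - q_V)/2 and q_V = (361 - q_O)/2.
Solving the pair: q_O = 25, q_V = 168.
Total output Q = 193, so price P = 371 - 193 = 178.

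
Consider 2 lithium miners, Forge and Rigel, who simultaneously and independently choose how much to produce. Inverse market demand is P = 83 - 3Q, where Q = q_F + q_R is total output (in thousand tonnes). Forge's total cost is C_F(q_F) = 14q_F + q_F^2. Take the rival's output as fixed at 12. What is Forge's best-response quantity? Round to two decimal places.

4.13

With the rival's output fixed at 12, Forge's profit is π_F = (83 - 3·12 - 3q_F)q_F - (14q_F + q_F²) = (47 - 3q_F)q_F - (14q_F + q_F²).
∂π_F/∂q_F = 33 - 8q_F = 0, so q_F = 33/8.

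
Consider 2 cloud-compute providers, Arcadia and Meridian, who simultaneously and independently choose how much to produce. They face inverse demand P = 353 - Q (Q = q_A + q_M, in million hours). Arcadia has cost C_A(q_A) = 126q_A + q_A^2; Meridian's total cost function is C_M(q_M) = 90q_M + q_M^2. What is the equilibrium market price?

Arcadia's profit: π_A = (353 - Q)q_A - (126q_A + q_A²). Setting ∂π_A/∂q_A = 0: 227 - 4q_A - (q_M) = 0.
Meridian's first-order condition: 263 - 4q_M - (q_A) = 0.
So q_A = (227 - q_M)/4 and q_M = (263 - q_A)/4.
Solving the pair: q_A = 43, q_M = 55.
Total output Q = 98, so price P = 353 - 98 = 255.

255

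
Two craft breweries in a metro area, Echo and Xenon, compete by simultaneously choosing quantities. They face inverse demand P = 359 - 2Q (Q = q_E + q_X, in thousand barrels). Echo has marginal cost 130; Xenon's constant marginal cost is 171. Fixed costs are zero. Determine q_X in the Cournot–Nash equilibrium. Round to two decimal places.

24.50

Echo's profit: π_E = (359 - 2Q)q_E - (130q_E). Setting ∂π_E/∂q_E = 0: 229 - 4q_E - 2(q_X) = 0.
Xenon's profit: π_X = (359 - 2Q)q_X - (171q_X). Setting ∂π_X/∂q_X = 0: 188 - 4q_X - 2(q_E) = 0.
So q_E = (229 - 2q_X)/4 and q_X = (188 - 2q_E)/4.
Substituting one into the other gives q_E = 45 and q_X = 49/2.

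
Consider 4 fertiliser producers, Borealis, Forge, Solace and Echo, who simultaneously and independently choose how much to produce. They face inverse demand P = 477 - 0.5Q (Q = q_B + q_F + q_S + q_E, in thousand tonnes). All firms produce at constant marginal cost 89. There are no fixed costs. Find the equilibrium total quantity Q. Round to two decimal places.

Each firm earns π_i = (477 - 0.5Q)q_i - 89q_i.
Setting ∂π_i/∂q_i = 0 with rivals' quantities fixed: 388 - q_i - (1/2)·Σ_{j≠i} q_j = 0.
By symmetry each firm produces the same amount; substituting Σ_{j≠i} q_j = 3q_i yields q_i = 388/(5/2) = 776/5.
Total output Q = 776/5 + 776/5 + 776/5 + 776/5 = 620.8000.

620.80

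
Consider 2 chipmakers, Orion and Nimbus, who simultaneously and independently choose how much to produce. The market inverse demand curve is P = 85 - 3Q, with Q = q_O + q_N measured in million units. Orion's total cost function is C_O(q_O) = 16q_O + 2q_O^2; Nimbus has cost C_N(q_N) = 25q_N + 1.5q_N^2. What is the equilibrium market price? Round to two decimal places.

Orion's profit: π_O = (85 - 3Q)q_O - (16q_O + 2q_O²). Setting ∂π_O/∂q_O = 0: 69 - 10q_O - 3(q_N) = 0.
Nimbus's profit: π_N = (85 - 3Q)q_N - (25q_N + (3/2)q_N²). Setting ∂π_N/∂q_N = 0: 60 - 9q_N - 3(q_O) = 0.
Best responses: q_O = (69 - 3q_N)/10, q_N = (60 - 3q_O)/9.
Solving the pair: q_O = 49/9, q_N = 131/27.
Total output Q = 278/27, so price P = 85 - 3·(278/27) = 487/9.

54.11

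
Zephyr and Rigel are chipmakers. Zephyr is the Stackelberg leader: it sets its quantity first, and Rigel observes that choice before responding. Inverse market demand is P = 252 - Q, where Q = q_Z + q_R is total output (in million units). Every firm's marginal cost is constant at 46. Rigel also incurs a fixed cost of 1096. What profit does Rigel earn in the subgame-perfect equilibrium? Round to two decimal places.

The follower Rigel best-responds to any q_Z: π_R = (252 - Q)q_R - 46q_R.
Setting the follower's marginal profit to zero, 206 - q_Z - 2q_R = 0, i.e. q_R = (206 - q_Z)/2.
The leader anticipates this reaction. Substituting into P = 252 - Q gives P = 149 - (1/2)q_Z, so π_Z = (149 - (1/2)q_Z)q_Z - 46q_Z.
The leader's first-order condition 103 - q_Z = 0 yields q_Z = 103.
Then q_R = (206 - 103)/2 = 103/2.
Price P = 252 - 309/2 = 195/2.
Rigel's profit: (195/2 - 46)·(103/2) - 1096 = 1556.2500.

1556.25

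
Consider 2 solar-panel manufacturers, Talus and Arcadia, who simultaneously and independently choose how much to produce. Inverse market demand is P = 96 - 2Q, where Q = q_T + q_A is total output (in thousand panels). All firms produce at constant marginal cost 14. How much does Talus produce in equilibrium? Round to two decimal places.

13.67

A representative firm's profit is π_i = q_i(96 - 2Q) - 14q_i.
First-order condition (treating rivals' output as given): 82 - 4q_i - 2q_j = 0.
By symmetry each firm produces the same amount; substituting q_j = q_i yields q_i = 82/6 = 41/3.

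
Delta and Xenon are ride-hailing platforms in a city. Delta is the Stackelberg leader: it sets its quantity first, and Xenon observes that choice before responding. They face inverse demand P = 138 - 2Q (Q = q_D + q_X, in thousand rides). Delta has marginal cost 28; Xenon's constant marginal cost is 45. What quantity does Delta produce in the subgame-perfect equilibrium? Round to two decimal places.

31.75

The follower Xenon best-responds to any q_D: π_X = (138 - 2Q)q_X - 45q_X.
∂π_X/∂q_X = 93 - 2q_D - 4q_X = 0 gives the reaction function q_X = (93 - 2q_D)/4.
Delta substitutes q_X(q_D) into its own profit: π_D = q_D(138 - 2q_D - (93 - 2q_D)/2) - 28q_D = (183/2 - q_D)q_D - 28q_D.
Leader FOC: 127/2 - 2q_D = 0, so q_D = 127/4.
Then q_X = (93 - 2·(127/4))/4 = 59/8.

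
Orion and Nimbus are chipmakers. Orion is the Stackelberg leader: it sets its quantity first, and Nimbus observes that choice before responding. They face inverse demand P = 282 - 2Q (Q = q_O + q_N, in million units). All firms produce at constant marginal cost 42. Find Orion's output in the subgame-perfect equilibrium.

The follower Nimbus best-responds to any q_O: π_N = (282 - 2Q)q_N - 42q_N.
Setting the follower's marginal profit to zero, 240 - 2q_O - 4q_N = 0, i.e. q_N = (240 - 2q_O)/4.
The leader anticipates this reaction. Substituting into P = 282 - 2Q gives P = 162 - q_O, so π_O = (162 - q_O)q_O - 42q_O.
The leader's first-order condition 120 - 2q_O = 0 yields q_O = 60.
Then q_N = (240 - 2·60)/4 = 30.

60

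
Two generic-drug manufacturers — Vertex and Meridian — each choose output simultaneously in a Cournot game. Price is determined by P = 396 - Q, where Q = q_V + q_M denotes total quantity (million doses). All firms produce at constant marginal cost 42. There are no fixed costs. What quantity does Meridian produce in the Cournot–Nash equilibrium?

A representative firm's profit is π_i = q_i(396 - Q) - 42q_i.
First-order condition (treating rivals' output as given): 354 - 2q_i - q_j = 0.
With identical firms every q_j equals q_i, so q_j = q_i and 354 = 3q_i, giving q_i = 118.

118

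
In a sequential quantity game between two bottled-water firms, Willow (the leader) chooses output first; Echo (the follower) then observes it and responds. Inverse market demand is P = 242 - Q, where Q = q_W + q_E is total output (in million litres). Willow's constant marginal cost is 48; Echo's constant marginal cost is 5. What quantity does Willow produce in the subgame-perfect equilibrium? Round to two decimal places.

The follower Echo best-responds to any q_W: π_E = (242 - Q)q_E - 5q_E.
Follower FOC: 237 - q_W - 2q_E = 0, so q_E(q_W) = (237 - q_W)/2.
The leader anticipates this reaction. Substituting into P = 242 - Q gives P = 247/2 - (1/2)q_W, so π_W = (247/2 - (1/2)q_W)q_W - 48q_W.
Leader FOC: 151/2 - q_W = 0, so q_W = 151/2.
Then q_E = (237 - 151/2)/2 = 323/4.

75.50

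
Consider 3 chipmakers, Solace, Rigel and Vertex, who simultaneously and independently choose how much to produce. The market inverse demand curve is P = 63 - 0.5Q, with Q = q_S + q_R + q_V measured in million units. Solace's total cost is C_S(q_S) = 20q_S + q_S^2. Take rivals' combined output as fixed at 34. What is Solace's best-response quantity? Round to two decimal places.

8.67

With rivals' combined output fixed at 34, Solace's profit is π_S = (63 - (1/2)·34 - (1/2)q_S)q_S - (20q_S + q_S²) = (46 - (1/2)q_S)q_S - (20q_S + q_S²).
∂π_S/∂q_S = 26 - 3q_S = 0, so q_S = 26/3.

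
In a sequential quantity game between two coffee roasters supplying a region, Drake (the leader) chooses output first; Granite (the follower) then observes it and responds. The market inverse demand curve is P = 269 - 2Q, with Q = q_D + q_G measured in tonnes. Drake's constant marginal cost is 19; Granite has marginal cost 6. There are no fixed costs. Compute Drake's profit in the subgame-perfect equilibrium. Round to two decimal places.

Solve by backward induction. Given q_D, the follower Granite maximises π_G = (269 - 2q_D - 2q_G)q_G - 6q_G.
∂π_G/∂q_G = 263 - 2q_D - 4q_G = 0 gives the reaction function q_G = (263 - 2q_D)/4.
Drake substitutes q_G(q_D) into its own profit: π_D = q_D(269 - 2q_D - (263 - 2q_D)/2) - 19q_D = (275/2 - q_D)q_D - 19q_D.
Leader FOC: 237/2 - 2q_D = 0, so q_D = 237/4.
Then q_G = (263 - 2·(237/4))/4 = 289/8.
Price P = 269 - 2·(763/8) = 313/4.
Drake's profit: (313/4 - 19)·(237/4) = 3510.5625.

3510.56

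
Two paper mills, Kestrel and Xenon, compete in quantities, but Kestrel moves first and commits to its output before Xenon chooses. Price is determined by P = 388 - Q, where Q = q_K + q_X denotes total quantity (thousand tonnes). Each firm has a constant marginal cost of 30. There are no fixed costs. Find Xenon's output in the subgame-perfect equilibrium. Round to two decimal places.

89.50

Solve by backward induction. Given q_K, the follower Xenon maximises π_X = (388 - q_K - q_X)q_X - 30q_X.
∂π_X/∂q_X = 358 - q_K - 2q_X = 0 gives the reaction function q_X = (358 - q_K)/2.
Kestrel substitutes q_X(q_K) into its own profit: π_K = q_K(388 - q_K - (358 - q_K)/2) - 30q_K = (209 - (1/2)q_K)q_K - 30q_K.
Maximising: ∂π_K/∂q_K = 179 - q_K = 0, giving q_K = 179.
Then q_X = (358 - 179)/2 = 179/2.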